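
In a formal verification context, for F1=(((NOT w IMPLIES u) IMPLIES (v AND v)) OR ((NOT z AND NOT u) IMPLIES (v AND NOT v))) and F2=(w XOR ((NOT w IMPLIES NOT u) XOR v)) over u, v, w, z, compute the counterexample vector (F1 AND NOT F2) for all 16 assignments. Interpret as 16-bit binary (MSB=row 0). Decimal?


F1 = (((NOT w IMPLIES u) IMPLIES (v AND v)) OR ((NOT z AND NOT u) IMPLIES (v AND NOT v)))
F2 = (w XOR ((NOT w IMPLIES NOT u) XOR v))
Counterexample to F1=>F2 is where F1=1 and F2=0.
Evaluate each row (bits = u,v,w,z, MSB first):
  row 0 [0000]: F1=1 F2=1 -> F1&~F2 -> 0
  row 1 [0001]: F1=1 F2=1 -> F1&~F2 -> 0
  row 2 [0010]: F1=0 F2=0 -> F1&~F2 -> 0
  row 3 [0011]: F1=1 F2=0 -> F1&~F2 -> 1
  row 4 [0100]: F1=1 F2=0 -> F1&~F2 -> 1
  row 5 [0101]: F1=1 F2=0 -> F1&~F2 -> 1
  row 6 [0110]: F1=1 F2=1 -> F1&~F2 -> 0
  row 7 [0111]: F1=1 F2=1 -> F1&~F2 -> 0
  row 8 [1000]: F1=1 F2=0 -> F1&~F2 -> 1
  row 9 [1001]: F1=1 F2=0 -> F1&~F2 -> 1
  row 10 [1010]: F1=1 F2=0 -> F1&~F2 -> 1
  row 11 [1011]: F1=1 F2=0 -> F1&~F2 -> 1
  row 12 [1100]: F1=1 F2=1 -> F1&~F2 -> 0
  row 13 [1101]: F1=1 F2=1 -> F1&~F2 -> 0
  row 14 [1110]: F1=1 F2=1 -> F1&~F2 -> 0
  row 15 [1111]: F1=1 F2=1 -> F1&~F2 -> 0
Full result column, 4 rows per line (u,v fixed per line; w,z runs 00..11 left to right):
  rows 0-3 [u,v=00]: 0001  = hex 1
  rows 4-7 [u,v=01]: 1100  = hex C
  rows 8-11 [u,v=10]: 1111  = hex F
  rows 12-15 [u,v=11]: 0000  = hex 0
Counterexample vector (row 0 .. row 15) = 0001110011110000
Output column grouped in 4s = 0001 1100 1111 0000 = 0x1CF0
Convert to decimal digit by digit (value = value*16 + digit):
  1 -> 1
  1*16 + 12 (C) = 28
  28*16 + 15 (F) = 463
  463*16 + 0 = 7408
Decimal = 7408

7408


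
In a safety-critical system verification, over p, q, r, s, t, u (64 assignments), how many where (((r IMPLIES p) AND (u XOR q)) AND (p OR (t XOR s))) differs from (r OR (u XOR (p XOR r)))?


F1 = (((r IMPLIES p) AND (u XOR q)) AND (p OR (t XOR s)))
F2 = (r OR (u XOR (p XOR r)))
Evaluate both on each of 64 rows (bits = p,q,r,s,t,u):
  row 0 [000000]: F1=0 F2=0 -> 0
  row 1 [000001]: F1=0 F2=1 (differ) -> 1
  row 2 [000010]: F1=0 F2=0 -> 0
  row 3 [000011]: F1=1 F2=1 -> 0
  row 4 [000100]: F1=0 F2=0 -> 0
  (every remaining row is evaluated the same way; all 64 results are listed next)
Full result column, 8 rows per line (p,q,r fixed per line; s,t,u runs 000..111 left to right):
  rows 0-7 [p,q,r=000]: 01000001  (ones: 2)
  rows 8-15 [p,q,r=001]: 11111111  (ones: 8)
  rows 16-23 [p,q,r=010]: 01111101  (ones: 6)
  rows 24-31 [p,q,r=011]: 11111111  (ones: 8)
  rows 32-39 [p,q,r=100]: 11111111  (ones: 8)
  rows 40-47 [p,q,r=101]: 10101010  (ones: 4)
  rows 48-55 [p,q,r=110]: 00000000  (ones: 0)
  rows 56-63 [p,q,r=111]: 01010101  (ones: 4)
Disagreements = 2+8+6+8+8+4+0+4 = 40

40


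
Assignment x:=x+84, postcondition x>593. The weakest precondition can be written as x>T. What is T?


Formula: wp(x:=E, P) = P[E/x] (substitute E for x in postcondition)
Step 1: Postcondition: x>593
Step 2: Substitute x+84 for x: x+84>593
Step 3: Solve for x: x > 593-84 = 509

509


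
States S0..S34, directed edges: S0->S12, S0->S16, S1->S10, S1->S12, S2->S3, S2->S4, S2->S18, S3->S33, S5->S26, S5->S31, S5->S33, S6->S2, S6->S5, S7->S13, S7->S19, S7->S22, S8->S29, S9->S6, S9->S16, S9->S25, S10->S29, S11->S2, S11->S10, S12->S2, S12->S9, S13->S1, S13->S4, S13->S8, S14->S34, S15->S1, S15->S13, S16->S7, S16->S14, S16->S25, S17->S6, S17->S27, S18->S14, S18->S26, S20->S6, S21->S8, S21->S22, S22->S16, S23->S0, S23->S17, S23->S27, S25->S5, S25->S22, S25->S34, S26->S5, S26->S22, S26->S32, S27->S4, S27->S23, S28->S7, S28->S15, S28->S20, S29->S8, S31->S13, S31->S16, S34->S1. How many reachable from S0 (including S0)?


BFS from S0:
  layer 0: {S0}
  layer 1: {S12, S16}
  layer 2: {S2, S7, S9, S14, S25}
  layer 3: {S3, S4, S5, S6, S13, S18, S19, S22, S34}
  layer 4: {S1, S8, S26, S31, S33}
  layer 5: {S10, S29, S32}
Reachable set: {S0, S1, S2, S3, S4, S5, S6, S7, S8, S9, S10, S12, S13, S14, S16, S18, S19, S22, S25, S26, S29, S31, S32, S33, S34}
Count = 25

25


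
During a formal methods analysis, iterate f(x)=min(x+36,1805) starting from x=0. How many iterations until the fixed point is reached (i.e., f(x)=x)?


Step 1: x=0, cap=1805, increment=36
Step 2: x grows by 36 each step until capped at 1805; fixed point is x=1805
Step 3: iterations = ceil(1805/36) = 51

51


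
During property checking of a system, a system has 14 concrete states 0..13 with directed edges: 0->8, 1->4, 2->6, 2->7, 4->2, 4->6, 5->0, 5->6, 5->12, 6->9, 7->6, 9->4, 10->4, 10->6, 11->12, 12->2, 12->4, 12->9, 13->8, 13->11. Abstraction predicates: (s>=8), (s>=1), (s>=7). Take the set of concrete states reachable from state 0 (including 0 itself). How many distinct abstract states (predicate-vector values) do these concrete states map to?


BFS from 0:
Concrete reachable: {0, 8}
Abstract via predicates (s>=8), (s>=1), (s>=7):
  (0,0,0) <- {0}
  (1,1,1) <- {8}
Distinct abstract states = 2

2


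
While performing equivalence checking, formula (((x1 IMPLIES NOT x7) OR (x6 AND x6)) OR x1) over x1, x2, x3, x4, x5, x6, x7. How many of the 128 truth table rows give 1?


Formula: (((x1 IMPLIES NOT x7) OR (x6 AND x6)) OR x1) over 7 vars (128 rows)
Evaluate each row (x1, x2, x3, x4, x5, x6, x7 as bits, MSB first):
  row 0 [0000000]: (((0 IMPLIES NOT 0) OR (0 AND 0)) OR 0) -> 1
  row 1 [0000001]: (((0 IMPLIES NOT 1) OR (0 AND 0)) OR 0) -> 1
  row 2 [0000010]: (((0 IMPLIES NOT 0) OR (1 AND 1)) OR 0) -> 1
  row 3 [0000011]: (((0 IMPLIES NOT 1) OR (1 AND 1)) OR 0) -> 1
  row 4 [0000100]: (((0 IMPLIES NOT 0) OR (0 AND 0)) OR 0) -> 1
  (every remaining row is evaluated the same way; all 128 results are listed next)
Full result column, 8 rows per line (x1,x2,x3,x4 fixed per line; x5,x6,x7 runs 000..111 left to right):
  rows 0-7 [x1,x2,x3,x4=0000]: 11111111  (ones: 8)
  rows 8-15 [x1,x2,x3,x4=0001]: 11111111  (ones: 8)
  rows 16-23 [x1,x2,x3,x4=0010]: 11111111  (ones: 8)
  rows 24-31 [x1,x2,x3,x4=0011]: 11111111  (ones: 8)
  rows 32-39 [x1,x2,x3,x4=0100]: 11111111  (ones: 8)
  rows 40-47 [x1,x2,x3,x4=0101]: 11111111  (ones: 8)
  rows 48-55 [x1,x2,x3,x4=0110]: 11111111  (ones: 8)
  rows 56-63 [x1,x2,x3,x4=0111]: 11111111  (ones: 8)
  rows 64-71 [x1,x2,x3,x4=1000]: 11111111  (ones: 8)
  rows 72-79 [x1,x2,x3,x4=1001]: 11111111  (ones: 8)
  rows 80-87 [x1,x2,x3,x4=1010]: 11111111  (ones: 8)
  rows 88-95 [x1,x2,x3,x4=1011]: 11111111  (ones: 8)
  rows 96-103 [x1,x2,x3,x4=1100]: 11111111  (ones: 8)
  rows 104-111 [x1,x2,x3,x4=1101]: 11111111  (ones: 8)
  rows 112-119 [x1,x2,x3,x4=1110]: 11111111  (ones: 8)
  rows 120-127 [x1,x2,x3,x4=1111]: 11111111  (ones: 8)
Count of 1-rows = 8+8+8+8+8+8+8+8+8+8+8+8+8+8+8+8 = 128

128


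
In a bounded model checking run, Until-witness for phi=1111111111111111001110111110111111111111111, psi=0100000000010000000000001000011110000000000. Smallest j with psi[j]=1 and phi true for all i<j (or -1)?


(phi U psi) at 0: need smallest j with psi[j]=1 and phi[i]=1 for all i in [0,j).
Scan from step 0:
  step 0: phi=1, psi=0 -> continue
  step 1: psi=1 and phi held for [0,1) -> witness found
Witness step = 1

1


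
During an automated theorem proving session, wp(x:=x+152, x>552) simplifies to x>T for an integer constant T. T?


Formula: wp(x:=E, P) = P[E/x] (substitute E for x in postcondition)
Step 1: Postcondition: x>552
Step 2: Substitute x+152 for x: x+152>552
Step 3: Solve for x: x > 552-152 = 400

400


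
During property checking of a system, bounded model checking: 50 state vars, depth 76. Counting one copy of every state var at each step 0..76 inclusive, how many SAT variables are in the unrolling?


BMC unrolls to depth k, creating one copy of each state var for steps 0..k.
Step count = 76 + 1 = 77 (steps 0 through 76)
Vars per step = 50
Total = 50 * 77 = 3850

3850


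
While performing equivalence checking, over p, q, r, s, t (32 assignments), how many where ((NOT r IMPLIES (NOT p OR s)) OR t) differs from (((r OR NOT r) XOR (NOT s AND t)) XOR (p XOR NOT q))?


F1 = ((NOT r IMPLIES (NOT p OR s)) OR t)
F2 = (((r OR NOT r) XOR (NOT s AND t)) XOR (p XOR NOT q))
Evaluate both on each of 32 rows (bits = p,q,r,s,t):
  row 0 [00000]: F1=1 F2=0 (differ) -> 1
  row 1 [00001]: F1=1 F2=1 -> 0
  row 2 [00010]: F1=1 F2=0 (differ) -> 1
  row 3 [00011]: F1=1 F2=0 (differ) -> 1
  row 4 [00100]: F1=1 F2=0 (differ) -> 1
  row 5 [00101]: F1=1 F2=1 -> 0
  row 6 [00110]: F1=1 F2=0 (differ) -> 1
  row 7 [00111]: F1=1 F2=0 (differ) -> 1
  row 8 [01000]: F1=1 F2=1 -> 0
  row 9 [01001]: F1=1 F2=0 (differ) -> 1
  row 10 [01010]: F1=1 F2=1 -> 0
  row 11 [01011]: F1=1 F2=1 -> 0
  row 12 [01100]: F1=1 F2=1 -> 0
  row 13 [01101]: F1=1 F2=0 (differ) -> 1
  row 14 [01110]: F1=1 F2=1 -> 0
  row 15 [01111]: F1=1 F2=1 -> 0
  row 16 [10000]: F1=0 F2=1 (differ) -> 1
  row 17 [10001]: F1=1 F2=0 (differ) -> 1
  row 18 [10010]: F1=1 F2=1 -> 0
  row 19 [10011]: F1=1 F2=1 -> 0
  row 20 [10100]: F1=1 F2=1 -> 0
  row 21 [10101]: F1=1 F2=0 (differ) -> 1
  row 22 [10110]: F1=1 F2=1 -> 0
  row 23 [10111]: F1=1 F2=1 -> 0
  row 24 [11000]: F1=0 F2=0 -> 0
  row 25 [11001]: F1=1 F2=1 -> 0
  row 26 [11010]: F1=1 F2=0 (differ) -> 1
  row 27 [11011]: F1=1 F2=0 (differ) -> 1
  row 28 [11100]: F1=1 F2=0 (differ) -> 1
  row 29 [11101]: F1=1 F2=1 -> 0
  row 30 [11110]: F1=1 F2=0 (differ) -> 1
  row 31 [11111]: F1=1 F2=0 (differ) -> 1
Full result column, 8 rows per line (p,q fixed per line; r,s,t runs 000..111 left to right):
  rows 0-7 [p,q=00]: 10111011  (ones: 6)
  rows 8-15 [p,q=01]: 01000100  (ones: 2)
  rows 16-23 [p,q=10]: 11000100  (ones: 3)
  rows 24-31 [p,q=11]: 00111011  (ones: 5)
Disagreements = 6+2+3+5 = 16

16


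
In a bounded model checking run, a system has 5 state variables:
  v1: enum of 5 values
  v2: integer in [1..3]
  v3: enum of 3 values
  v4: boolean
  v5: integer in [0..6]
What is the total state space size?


State space = product of domain sizes of all variables.
Domain sizes:
  v1 (enum of 5 values): 5
  v2 (integer in [1..3]): 3
  v3 (enum of 3 values): 3
  v4 (boolean): 2
  v5 (integer in [0..6]): 7
Product = 5 * 3 * 3 * 2 * 7 = 630

630


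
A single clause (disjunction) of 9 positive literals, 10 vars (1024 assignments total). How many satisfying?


Step 1: Total=2^10=1024
Step 2: Unsat when all 9 false: 2^1=2
Step 3: Sat=1024-2=1022

1022


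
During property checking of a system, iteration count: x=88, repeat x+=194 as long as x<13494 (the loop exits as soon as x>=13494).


Step 1: x goes from 88 toward 13494 by 194; the body runs while x<13494, so iterations = ceil((bound-start)/step)
Step 2: Distance=13406
Step 3: ceil(13406/194)=70

70


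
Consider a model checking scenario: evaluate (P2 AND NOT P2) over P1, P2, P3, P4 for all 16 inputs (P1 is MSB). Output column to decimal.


Formula: (P2 AND NOT P2) over P1, P2, P3, P4 (16 rows)
Evaluate each row (bits = P1,P2,P3,P4, MSB first):
  row 0 [0000]: (0 AND NOT 0) -> 0
  row 1 [0001]: (0 AND NOT 0) -> 0
  row 2 [0010]: (0 AND NOT 0) -> 0
  row 3 [0011]: (0 AND NOT 0) -> 0
  row 4 [0100]: (1 AND NOT 1) -> 0
  row 5 [0101]: (1 AND NOT 1) -> 0
  row 6 [0110]: (1 AND NOT 1) -> 0
  row 7 [0111]: (1 AND NOT 1) -> 0
  row 8 [1000]: (0 AND NOT 0) -> 0
  row 9 [1001]: (0 AND NOT 0) -> 0
  row 10 [1010]: (0 AND NOT 0) -> 0
  row 11 [1011]: (0 AND NOT 0) -> 0
  row 12 [1100]: (1 AND NOT 1) -> 0
  row 13 [1101]: (1 AND NOT 1) -> 0
  row 14 [1110]: (1 AND NOT 1) -> 0
  row 15 [1111]: (1 AND NOT 1) -> 0
Full result column, 4 rows per line (P1,P2 fixed per line; P3,P4 runs 00..11 left to right):
  rows 0-3 [P1,P2=00]: 0000  = hex 0
  rows 4-7 [P1,P2=01]: 0000  = hex 0
  rows 8-11 [P1,P2=10]: 0000  = hex 0
  rows 12-15 [P1,P2=11]: 0000  = hex 0
Output column (row 0 .. row 15) = 0000000000000000
Output column grouped in 4s = 0000 0000 0000 0000 = 0x0000
Convert to decimal digit by digit (value = value*16 + digit):
  0 -> 0
  0*16 + 0 = 0
  0*16 + 0 = 0
  0*16 + 0 = 0
Decimal = 0

0


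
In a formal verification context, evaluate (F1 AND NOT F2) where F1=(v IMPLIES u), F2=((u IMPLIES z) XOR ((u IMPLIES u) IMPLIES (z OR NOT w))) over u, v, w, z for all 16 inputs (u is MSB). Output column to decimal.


F1 = (v IMPLIES u)
F2 = ((u IMPLIES z) XOR ((u IMPLIES u) IMPLIES (z OR NOT w)))
Counterexample to F1=>F2 is where F1=1 and F2=0.
Evaluate each row (bits = u,v,w,z, MSB first):
  row 0 [0000]: F1=1 F2=0 -> F1&~F2 -> 1
  row 1 [0001]: F1=1 F2=0 -> F1&~F2 -> 1
  row 2 [0010]: F1=1 F2=1 -> F1&~F2 -> 0
  row 3 [0011]: F1=1 F2=0 -> F1&~F2 -> 1
  row 4 [0100]: F1=0 F2=0 -> F1&~F2 -> 0
  row 5 [0101]: F1=0 F2=0 -> F1&~F2 -> 0
  row 6 [0110]: F1=0 F2=1 -> F1&~F2 -> 0
  row 7 [0111]: F1=0 F2=0 -> F1&~F2 -> 0
  row 8 [1000]: F1=1 F2=1 -> F1&~F2 -> 0
  row 9 [1001]: F1=1 F2=0 -> F1&~F2 -> 1
  row 10 [1010]: F1=1 F2=0 -> F1&~F2 -> 1
  row 11 [1011]: F1=1 F2=0 -> F1&~F2 -> 1
  row 12 [1100]: F1=1 F2=1 -> F1&~F2 -> 0
  row 13 [1101]: F1=1 F2=0 -> F1&~F2 -> 1
  row 14 [1110]: F1=1 F2=0 -> F1&~F2 -> 1
  row 15 [1111]: F1=1 F2=0 -> F1&~F2 -> 1
Full result column, 4 rows per line (u,v fixed per line; w,z runs 00..11 left to right):
  rows 0-3 [u,v=00]: 1101  = hex D
  rows 4-7 [u,v=01]: 0000  = hex 0
  rows 8-11 [u,v=10]: 0111  = hex 7
  rows 12-15 [u,v=11]: 0111  = hex 7
Counterexample vector (row 0 .. row 15) = 1101000001110111
Output column grouped in 4s = 1101 0000 0111 0111 = 0xD077
Convert to decimal digit by digit (value = value*16 + digit):
  D -> 13
  13*16 + 0 = 208
  208*16 + 7 = 3335
  3335*16 + 7 = 53367
Decimal = 53367

53367


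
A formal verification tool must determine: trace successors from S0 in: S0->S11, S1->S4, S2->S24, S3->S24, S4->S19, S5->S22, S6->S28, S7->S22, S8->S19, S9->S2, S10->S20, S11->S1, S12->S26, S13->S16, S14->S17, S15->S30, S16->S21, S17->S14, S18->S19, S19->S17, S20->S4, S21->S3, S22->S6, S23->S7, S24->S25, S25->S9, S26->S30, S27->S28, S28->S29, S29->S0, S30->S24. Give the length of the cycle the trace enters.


Trace from S0 until a state repeats:
  S0 -> S11 -> S1 -> S4 -> S19 -> S17 -> S14 -> S17
S17 first seen at step 5, revisited at step 7.
Cycle length = 7 - 5 = 2

2


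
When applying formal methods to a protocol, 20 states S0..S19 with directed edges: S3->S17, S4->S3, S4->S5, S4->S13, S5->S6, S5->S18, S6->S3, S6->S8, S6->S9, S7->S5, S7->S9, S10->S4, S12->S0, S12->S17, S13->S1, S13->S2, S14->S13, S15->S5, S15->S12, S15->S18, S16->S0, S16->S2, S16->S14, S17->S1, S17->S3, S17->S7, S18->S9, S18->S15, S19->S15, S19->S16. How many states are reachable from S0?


BFS from S0:
  layer 0: {S0}
Reachable set: {S0}
Count = 1

1


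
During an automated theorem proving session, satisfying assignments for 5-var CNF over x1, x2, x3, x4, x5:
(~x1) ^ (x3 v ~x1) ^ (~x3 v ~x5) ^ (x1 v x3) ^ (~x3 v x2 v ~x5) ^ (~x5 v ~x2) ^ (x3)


CNF with 7 clauses over 5 vars (32 assignments).
An assignment satisfies CNF iff every clause has >=1 true literal.
Check each row (bits = x1,x2,x3,x4,x5; clause T/F shown):
  row 0 [00000]: clauses=TTTFTTF -> 0
  row 1 [00001]: clauses=TTTFTTF -> 0
  row 2 [00010]: clauses=TTTFTTF -> 0
  row 3 [00011]: clauses=TTTFTTF -> 0
  row 4 [00100]: clauses=TTTTTTT -> 1
  row 5 [00101]: clauses=TTFTFTT -> 0
  row 6 [00110]: clauses=TTTTTTT -> 1
  row 7 [00111]: clauses=TTFTFTT -> 0
  row 8 [01000]: clauses=TTTFTTF -> 0
  row 9 [01001]: clauses=TTTFTFF -> 0
  row 10 [01010]: clauses=TTTFTTF -> 0
  row 11 [01011]: clauses=TTTFTFF -> 0
  row 12 [01100]: clauses=TTTTTTT -> 1
  row 13 [01101]: clauses=TTFTTFT -> 0
  row 14 [01110]: clauses=TTTTTTT -> 1
  row 15 [01111]: clauses=TTFTTFT -> 0
  row 16 [10000]: clauses=FFTTTTF -> 0
  row 17 [10001]: clauses=FFTTTTF -> 0
  row 18 [10010]: clauses=FFTTTTF -> 0
  row 19 [10011]: clauses=FFTTTTF -> 0
  row 20 [10100]: clauses=FTTTTTT -> 0
  row 21 [10101]: clauses=FTFTFTT -> 0
  row 22 [10110]: clauses=FTTTTTT -> 0
  row 23 [10111]: clauses=FTFTFTT -> 0
  row 24 [11000]: clauses=FFTTTTF -> 0
  row 25 [11001]: clauses=FFTTTFF -> 0
  row 26 [11010]: clauses=FFTTTTF -> 0
  row 27 [11011]: clauses=FFTTTFF -> 0
  row 28 [11100]: clauses=FTTTTTT -> 0
  row 29 [11101]: clauses=FTFTTFT -> 0
  row 30 [11110]: clauses=FTTTTTT -> 0
  row 31 [11111]: clauses=FTFTTFT -> 0
Full result column, 8 rows per line (x1,x2 fixed per line; x3,x4,x5 runs 000..111 left to right):
  rows 0-7 [x1,x2=00]: 00001010  (ones: 2)
  rows 8-15 [x1,x2=01]: 00001010  (ones: 2)
  rows 16-23 [x1,x2=10]: 00000000  (ones: 0)
  rows 24-31 [x1,x2=11]: 00000000  (ones: 0)
Satisfying assignments = 2+2+0+0 = 4

4


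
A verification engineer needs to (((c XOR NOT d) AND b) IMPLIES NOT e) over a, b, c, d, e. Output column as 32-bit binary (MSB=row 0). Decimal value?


Formula: (((c XOR NOT d) AND b) IMPLIES NOT e) over a, b, c, d, e (32 rows)
Evaluate each row (bits = a,b,c,d,e, MSB first):
  row 0 [00000]: (((0 XOR NOT 0) AND 0) IMPLIES NOT 0) -> 1
  row 1 [00001]: (((0 XOR NOT 0) AND 0) IMPLIES NOT 1) -> 1
  row 2 [00010]: (((0 XOR NOT 1) AND 0) IMPLIES NOT 0) -> 1
  row 3 [00011]: (((0 XOR NOT 1) AND 0) IMPLIES NOT 1) -> 1
  row 4 [00100]: (((1 XOR NOT 0) AND 0) IMPLIES NOT 0) -> 1
  row 5 [00101]: (((1 XOR NOT 0) AND 0) IMPLIES NOT 1) -> 1
  row 6 [00110]: (((1 XOR NOT 1) AND 0) IMPLIES NOT 0) -> 1
  row 7 [00111]: (((1 XOR NOT 1) AND 0) IMPLIES NOT 1) -> 1
  row 8 [01000]: (((0 XOR NOT 0) AND 1) IMPLIES NOT 0) -> 1
  row 9 [01001]: (((0 XOR NOT 0) AND 1) IMPLIES NOT 1) -> 0
  row 10 [01010]: (((0 XOR NOT 1) AND 1) IMPLIES NOT 0) -> 1
  row 11 [01011]: (((0 XOR NOT 1) AND 1) IMPLIES NOT 1) -> 1
  row 12 [01100]: (((1 XOR NOT 0) AND 1) IMPLIES NOT 0) -> 1
  row 13 [01101]: (((1 XOR NOT 0) AND 1) IMPLIES NOT 1) -> 1
  row 14 [01110]: (((1 XOR NOT 1) AND 1) IMPLIES NOT 0) -> 1
  row 15 [01111]: (((1 XOR NOT 1) AND 1) IMPLIES NOT 1) -> 0
  row 16 [10000]: (((0 XOR NOT 0) AND 0) IMPLIES NOT 0) -> 1
  row 17 [10001]: (((0 XOR NOT 0) AND 0) IMPLIES NOT 1) -> 1
  row 18 [10010]: (((0 XOR NOT 1) AND 0) IMPLIES NOT 0) -> 1
  row 19 [10011]: (((0 XOR NOT 1) AND 0) IMPLIES NOT 1) -> 1
  row 20 [10100]: (((1 XOR NOT 0) AND 0) IMPLIES NOT 0) -> 1
  row 21 [10101]: (((1 XOR NOT 0) AND 0) IMPLIES NOT 1) -> 1
  row 22 [10110]: (((1 XOR NOT 1) AND 0) IMPLIES NOT 0) -> 1
  row 23 [10111]: (((1 XOR NOT 1) AND 0) IMPLIES NOT 1) -> 1
  row 24 [11000]: (((0 XOR NOT 0) AND 1) IMPLIES NOT 0) -> 1
  row 25 [11001]: (((0 XOR NOT 0) AND 1) IMPLIES NOT 1) -> 0
  row 26 [11010]: (((0 XOR NOT 1) AND 1) IMPLIES NOT 0) -> 1
  row 27 [11011]: (((0 XOR NOT 1) AND 1) IMPLIES NOT 1) -> 1
  row 28 [11100]: (((1 XOR NOT 0) AND 1) IMPLIES NOT 0) -> 1
  row 29 [11101]: (((1 XOR NOT 0) AND 1) IMPLIES NOT 1) -> 1
  row 30 [11110]: (((1 XOR NOT 1) AND 1) IMPLIES NOT 0) -> 1
  row 31 [11111]: (((1 XOR NOT 1) AND 1) IMPLIES NOT 1) -> 0
Full result column, 4 rows per line (a,b,c fixed per line; d,e runs 00..11 left to right):
  rows 0-3 [a,b,c=000]: 1111  = hex F
  rows 4-7 [a,b,c=001]: 1111  = hex F
  rows 8-11 [a,b,c=010]: 1011  = hex B
  rows 12-15 [a,b,c=011]: 1110  = hex E
  rows 16-19 [a,b,c=100]: 1111  = hex F
  rows 20-23 [a,b,c=101]: 1111  = hex F
  rows 24-27 [a,b,c=110]: 1011  = hex B
  rows 28-31 [a,b,c=111]: 1110  = hex E
Output column (row 0 .. row 31) = 11111111101111101111111110111110
Output column grouped in 4s = 1111 1111 1011 1110 1111 1111 1011 1110 = 0xFFBEFFBE
Convert to decimal digit by digit (value = value*16 + digit):
  F -> 15
  15*16 + 15 (F) = 255
  255*16 + 11 (B) = 4091
  4091*16 + 14 (E) = 65470
  65470*16 + 15 (F) = 1047535
  1047535*16 + 15 (F) = 16760575
  16760575*16 + 11 (B) = 268169211
  268169211*16 + 14 (E) = 4290707390
Decimal = 4290707390

4290707390


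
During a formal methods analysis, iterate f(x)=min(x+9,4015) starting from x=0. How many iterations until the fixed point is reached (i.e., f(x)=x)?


Step 1: x=0, cap=4015, increment=9
Step 2: x grows by 9 each step until capped at 4015; fixed point is x=4015
Step 3: iterations = ceil(4015/9) = 447

447


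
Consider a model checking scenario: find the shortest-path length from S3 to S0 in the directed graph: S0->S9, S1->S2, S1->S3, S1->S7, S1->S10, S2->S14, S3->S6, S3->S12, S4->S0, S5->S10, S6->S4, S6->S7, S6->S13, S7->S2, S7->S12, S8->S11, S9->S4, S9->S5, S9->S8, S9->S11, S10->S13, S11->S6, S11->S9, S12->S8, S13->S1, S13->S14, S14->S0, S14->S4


BFS layer-by-layer from S3:
  dist 0: {S3}
  dist 1: {S6, S12}
  dist 2: {S4, S7, S8, S13}
  dist 3: {S0, S1, S2, S11, S14}
  -> S0 reached at distance 3
Shortest path length = 3

3


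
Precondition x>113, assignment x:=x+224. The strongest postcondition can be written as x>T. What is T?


Formula: sp(P, x:=E) = exists old_x. (x = E[old_x/x]) AND P[old_x/x] (old_x is the value of x before the assignment; eliminate old_x by solving x = E[old_x/x] for old_x)
Step 1: Precondition P: x>113, i.e. old_x > 113
Step 2: Assignment gives x = old_x + 224, so old_x = x - 224
Step 3: Substitute into P: x - 224 > 113
Step 4: Simplify: x > 113+224 = 337

337


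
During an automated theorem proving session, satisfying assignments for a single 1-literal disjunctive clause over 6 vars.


Step 1: Total=2^6=64
Step 2: Unsat when all 1 false: 2^5=32
Step 3: Sat=64-32=32

32


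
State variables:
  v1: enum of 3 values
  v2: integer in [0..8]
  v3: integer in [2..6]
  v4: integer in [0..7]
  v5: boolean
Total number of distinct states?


State space = product of domain sizes of all variables.
Domain sizes:
  v1 (enum of 3 values): 3
  v2 (integer in [0..8]): 9
  v3 (integer in [2..6]): 5
  v4 (integer in [0..7]): 8
  v5 (boolean): 2
Product = 3 * 9 * 5 * 8 * 2 = 2160

2160


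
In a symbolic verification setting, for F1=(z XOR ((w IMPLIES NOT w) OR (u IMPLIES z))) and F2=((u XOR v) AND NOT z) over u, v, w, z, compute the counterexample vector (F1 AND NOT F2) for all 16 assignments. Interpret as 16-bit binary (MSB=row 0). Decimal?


F1 = (z XOR ((w IMPLIES NOT w) OR (u IMPLIES z)))
F2 = ((u XOR v) AND NOT z)
Counterexample to F1=>F2 is where F1=1 and F2=0.
Evaluate each row (bits = u,v,w,z, MSB first):
  row 0 [0000]: F1=1 F2=0 -> F1&~F2 -> 1
  row 1 [0001]: F1=0 F2=0 -> F1&~F2 -> 0
  row 2 [0010]: F1=1 F2=0 -> F1&~F2 -> 1
  row 3 [0011]: F1=0 F2=0 -> F1&~F2 -> 0
  row 4 [0100]: F1=1 F2=1 -> F1&~F2 -> 0
  row 5 [0101]: F1=0 F2=0 -> F1&~F2 -> 0
  row 6 [0110]: F1=1 F2=1 -> F1&~F2 -> 0
  row 7 [0111]: F1=0 F2=0 -> F1&~F2 -> 0
  row 8 [1000]: F1=1 F2=1 -> F1&~F2 -> 0
  row 9 [1001]: F1=0 F2=0 -> F1&~F2 -> 0
  row 10 [1010]: F1=0 F2=1 -> F1&~F2 -> 0
  row 11 [1011]: F1=0 F2=0 -> F1&~F2 -> 0
  row 12 [1100]: F1=1 F2=0 -> F1&~F2 -> 1
  row 13 [1101]: F1=0 F2=0 -> F1&~F2 -> 0
  row 14 [1110]: F1=0 F2=0 -> F1&~F2 -> 0
  row 15 [1111]: F1=0 F2=0 -> F1&~F2 -> 0
Full result column, 4 rows per line (u,v fixed per line; w,z runs 00..11 left to right):
  rows 0-3 [u,v=00]: 1010  = hex A
  rows 4-7 [u,v=01]: 0000  = hex 0
  rows 8-11 [u,v=10]: 0000  = hex 0
  rows 12-15 [u,v=11]: 1000  = hex 8
Counterexample vector (row 0 .. row 15) = 1010000000001000
Output column grouped in 4s = 1010 0000 0000 1000 = 0xA008
Convert to decimal digit by digit (value = value*16 + digit):
  A -> 10
  10*16 + 0 = 160
  160*16 + 0 = 2560
  2560*16 + 8 = 40968
Decimal = 40968

40968


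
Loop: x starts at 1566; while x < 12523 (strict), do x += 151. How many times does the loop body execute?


Step 1: x goes from 1566 toward 12523 by 151; the body runs while x<12523, so iterations = ceil((bound-start)/step)
Step 2: Distance=10957
Step 3: ceil(10957/151)=73

73


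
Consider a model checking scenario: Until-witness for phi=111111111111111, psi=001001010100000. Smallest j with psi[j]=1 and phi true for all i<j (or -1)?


(phi U psi) at 0: need smallest j with psi[j]=1 and phi[i]=1 for all i in [0,j).
Scan from step 0:
  step 0: phi=1, psi=0 -> continue
  step 1: phi=1, psi=0 -> continue
  step 2: psi=1 and phi held for [0,2) -> witness found
Witness step = 2

2


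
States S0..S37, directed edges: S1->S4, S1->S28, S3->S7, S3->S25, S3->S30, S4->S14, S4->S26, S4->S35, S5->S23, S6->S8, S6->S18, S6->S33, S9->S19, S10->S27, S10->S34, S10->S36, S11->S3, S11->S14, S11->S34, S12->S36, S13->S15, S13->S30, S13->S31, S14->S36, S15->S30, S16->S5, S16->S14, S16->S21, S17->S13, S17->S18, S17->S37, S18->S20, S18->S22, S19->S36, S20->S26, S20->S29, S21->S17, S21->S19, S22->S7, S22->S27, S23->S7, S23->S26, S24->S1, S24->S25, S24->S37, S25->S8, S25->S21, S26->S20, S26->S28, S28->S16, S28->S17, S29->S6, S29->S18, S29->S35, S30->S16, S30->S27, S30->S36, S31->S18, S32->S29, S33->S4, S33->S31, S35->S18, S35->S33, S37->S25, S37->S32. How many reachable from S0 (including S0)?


BFS from S0:
  layer 0: {S0}
Reachable set: {S0}
Count = 1

1


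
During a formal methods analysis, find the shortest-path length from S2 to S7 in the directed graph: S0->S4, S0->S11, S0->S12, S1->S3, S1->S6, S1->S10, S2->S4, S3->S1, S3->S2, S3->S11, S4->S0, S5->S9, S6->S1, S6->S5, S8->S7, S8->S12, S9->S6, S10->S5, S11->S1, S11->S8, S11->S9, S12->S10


BFS layer-by-layer from S2:
  dist 0: {S2}
  dist 1: {S4}
  dist 2: {S0}
  dist 3: {S11, S12}
  dist 4: {S1, S8, S9, S10}
  dist 5: {S3, S5, S6, S7}
  -> S7 reached at distance 5
Shortest path length = 5

5


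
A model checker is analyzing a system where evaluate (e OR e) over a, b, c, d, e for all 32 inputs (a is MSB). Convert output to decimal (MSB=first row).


Formula: (e OR e) over a, b, c, d, e (32 rows)
Evaluate each row (bits = a,b,c,d,e, MSB first):
  row 0 [00000]: (0 OR 0) -> 0
  row 1 [00001]: (1 OR 1) -> 1
  row 2 [00010]: (0 OR 0) -> 0
  row 3 [00011]: (1 OR 1) -> 1
  row 4 [00100]: (0 OR 0) -> 0
  row 5 [00101]: (1 OR 1) -> 1
  row 6 [00110]: (0 OR 0) -> 0
  row 7 [00111]: (1 OR 1) -> 1
  row 8 [01000]: (0 OR 0) -> 0
  row 9 [01001]: (1 OR 1) -> 1
  row 10 [01010]: (0 OR 0) -> 0
  row 11 [01011]: (1 OR 1) -> 1
  row 12 [01100]: (0 OR 0) -> 0
  row 13 [01101]: (1 OR 1) -> 1
  row 14 [01110]: (0 OR 0) -> 0
  row 15 [01111]: (1 OR 1) -> 1
  row 16 [10000]: (0 OR 0) -> 0
  row 17 [10001]: (1 OR 1) -> 1
  row 18 [10010]: (0 OR 0) -> 0
  row 19 [10011]: (1 OR 1) -> 1
  row 20 [10100]: (0 OR 0) -> 0
  row 21 [10101]: (1 OR 1) -> 1
  row 22 [10110]: (0 OR 0) -> 0
  row 23 [10111]: (1 OR 1) -> 1
  row 24 [11000]: (0 OR 0) -> 0
  row 25 [11001]: (1 OR 1) -> 1
  row 26 [11010]: (0 OR 0) -> 0
  row 27 [11011]: (1 OR 1) -> 1
  row 28 [11100]: (0 OR 0) -> 0
  row 29 [11101]: (1 OR 1) -> 1
  row 30 [11110]: (0 OR 0) -> 0
  row 31 [11111]: (1 OR 1) -> 1
Full result column, 4 rows per line (a,b,c fixed per line; d,e runs 00..11 left to right):
  rows 0-3 [a,b,c=000]: 0101  = hex 5
  rows 4-7 [a,b,c=001]: 0101  = hex 5
  rows 8-11 [a,b,c=010]: 0101  = hex 5
  rows 12-15 [a,b,c=011]: 0101  = hex 5
  rows 16-19 [a,b,c=100]: 0101  = hex 5
  rows 20-23 [a,b,c=101]: 0101  = hex 5
  rows 24-27 [a,b,c=110]: 0101  = hex 5
  rows 28-31 [a,b,c=111]: 0101  = hex 5
Output column (row 0 .. row 31) = 01010101010101010101010101010101
Output column grouped in 4s = 0101 0101 0101 0101 0101 0101 0101 0101 = 0x55555555
Convert to decimal digit by digit (value = value*16 + digit):
  5 -> 5
  5*16 + 5 = 85
  85*16 + 5 = 1365
  1365*16 + 5 = 21845
  21845*16 + 5 = 349525
  349525*16 + 5 = 5592405
  5592405*16 + 5 = 89478485
  89478485*16 + 5 = 1431655765
Decimal = 1431655765

1431655765


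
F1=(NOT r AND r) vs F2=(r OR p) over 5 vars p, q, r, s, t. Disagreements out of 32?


F1 = (NOT r AND r)
F2 = (r OR p)
Evaluate both on each of 32 rows (bits = p,q,r,s,t):
  row 0 [00000]: F1=0 F2=0 -> 0
  row 1 [00001]: F1=0 F2=0 -> 0
  row 2 [00010]: F1=0 F2=0 -> 0
  row 3 [00011]: F1=0 F2=0 -> 0
  row 4 [00100]: F1=0 F2=1 (differ) -> 1
  row 5 [00101]: F1=0 F2=1 (differ) -> 1
  row 6 [00110]: F1=0 F2=1 (differ) -> 1
  row 7 [00111]: F1=0 F2=1 (differ) -> 1
  row 8 [01000]: F1=0 F2=0 -> 0
  row 9 [01001]: F1=0 F2=0 -> 0
  row 10 [01010]: F1=0 F2=0 -> 0
  row 11 [01011]: F1=0 F2=0 -> 0
  row 12 [01100]: F1=0 F2=1 (differ) -> 1
  row 13 [01101]: F1=0 F2=1 (differ) -> 1
  row 14 [01110]: F1=0 F2=1 (differ) -> 1
  row 15 [01111]: F1=0 F2=1 (differ) -> 1
  row 16 [10000]: F1=0 F2=1 (differ) -> 1
  row 17 [10001]: F1=0 F2=1 (differ) -> 1
  row 18 [10010]: F1=0 F2=1 (differ) -> 1
  row 19 [10011]: F1=0 F2=1 (differ) -> 1
  row 20 [10100]: F1=0 F2=1 (differ) -> 1
  row 21 [10101]: F1=0 F2=1 (differ) -> 1
  row 22 [10110]: F1=0 F2=1 (differ) -> 1
  row 23 [10111]: F1=0 F2=1 (differ) -> 1
  row 24 [11000]: F1=0 F2=1 (differ) -> 1
  row 25 [11001]: F1=0 F2=1 (differ) -> 1
  row 26 [11010]: F1=0 F2=1 (differ) -> 1
  row 27 [11011]: F1=0 F2=1 (differ) -> 1
  row 28 [11100]: F1=0 F2=1 (differ) -> 1
  row 29 [11101]: F1=0 F2=1 (differ) -> 1
  row 30 [11110]: F1=0 F2=1 (differ) -> 1
  row 31 [11111]: F1=0 F2=1 (differ) -> 1
Full result column, 8 rows per line (p,q fixed per line; r,s,t runs 000..111 left to right):
  rows 0-7 [p,q=00]: 00001111  (ones: 4)
  rows 8-15 [p,q=01]: 00001111  (ones: 4)
  rows 16-23 [p,q=10]: 11111111  (ones: 8)
  rows 24-31 [p,q=11]: 11111111  (ones: 8)
Disagreements = 4+4+8+8 = 24

24


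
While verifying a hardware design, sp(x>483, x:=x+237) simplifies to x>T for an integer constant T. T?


Formula: sp(P, x:=E) = exists old_x. (x = E[old_x/x]) AND P[old_x/x] (old_x is the value of x before the assignment; eliminate old_x by solving x = E[old_x/x] for old_x)
Step 1: Precondition P: x>483, i.e. old_x > 483
Step 2: Assignment gives x = old_x + 237, so old_x = x - 237
Step 3: Substitute into P: x - 237 > 483
Step 4: Simplify: x > 483+237 = 720

720


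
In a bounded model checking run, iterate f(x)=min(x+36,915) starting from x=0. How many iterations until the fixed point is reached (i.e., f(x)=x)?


Step 1: x=0, cap=915, increment=36
Step 2: x grows by 36 each step until capped at 915; fixed point is x=915
Step 3: iterations = ceil(915/36) = 26

26


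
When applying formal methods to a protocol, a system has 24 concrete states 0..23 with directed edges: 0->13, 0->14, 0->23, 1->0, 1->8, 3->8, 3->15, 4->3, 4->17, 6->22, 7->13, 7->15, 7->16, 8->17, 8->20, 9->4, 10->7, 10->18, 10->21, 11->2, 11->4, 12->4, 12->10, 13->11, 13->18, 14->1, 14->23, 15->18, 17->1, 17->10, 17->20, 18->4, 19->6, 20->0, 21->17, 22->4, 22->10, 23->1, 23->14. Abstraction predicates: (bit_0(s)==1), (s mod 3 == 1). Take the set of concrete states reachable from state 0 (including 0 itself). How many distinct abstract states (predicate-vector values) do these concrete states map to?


BFS from 0:
Concrete reachable: {0, 1, 2, 3, 4, 7, 8, 10, 11, 13, 14, 15, 16, 17, 18, 20, 21, 23}
Abstract via predicates (bit_0(s)==1), (s mod 3 == 1):
  (0,0) <- {0, 2, 8, 14, 18, 20}
  (0,1) <- {4, 10, 16}
  (1,0) <- {3, 11, 15, 17, 21, 23}
  (1,1) <- {1, 7, 13}
Distinct abstract states = 4

4


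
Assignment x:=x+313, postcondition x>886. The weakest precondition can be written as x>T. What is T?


Formula: wp(x:=E, P) = P[E/x] (substitute E for x in postcondition)
Step 1: Postcondition: x>886
Step 2: Substitute x+313 for x: x+313>886
Step 3: Solve for x: x > 886-313 = 573

573


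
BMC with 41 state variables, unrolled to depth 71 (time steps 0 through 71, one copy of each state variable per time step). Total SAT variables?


BMC unrolls to depth k, creating one copy of each state var for steps 0..k.
Step count = 71 + 1 = 72 (steps 0 through 71)
Vars per step = 41
Total = 41 * 72 = 2952

2952


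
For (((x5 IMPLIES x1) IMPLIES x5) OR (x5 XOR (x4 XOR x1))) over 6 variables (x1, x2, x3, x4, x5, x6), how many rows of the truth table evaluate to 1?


Formula: (((x5 IMPLIES x1) IMPLIES x5) OR (x5 XOR (x4 XOR x1))) over 6 vars (64 rows)
Evaluate each row (x1, x2, x3, x4, x5, x6 as bits, MSB first):
  row 0 [000000]: (((0 IMPLIES 0) IMPLIES 0) OR (0 XOR (0 XOR 0))) -> 0
  row 1 [000001]: (((0 IMPLIES 0) IMPLIES 0) OR (0 XOR (0 XOR 0))) -> 0
  row 2 [000010]: (((1 IMPLIES 0) IMPLIES 1) OR (1 XOR (0 XOR 0))) -> 1
  row 3 [000011]: (((1 IMPLIES 0) IMPLIES 1) OR (1 XOR (0 XOR 0))) -> 1
  row 4 [000100]: (((0 IMPLIES 0) IMPLIES 0) OR (0 XOR (1 XOR 0))) -> 1
  (every remaining row is evaluated the same way; all 64 results are listed next)
Full result column, 8 rows per line (x1,x2,x3 fixed per line; x4,x5,x6 runs 000..111 left to right):
  rows 0-7 [x1,x2,x3=000]: 00111111  (ones: 6)
  rows 8-15 [x1,x2,x3=001]: 00111111  (ones: 6)
  rows 16-23 [x1,x2,x3=010]: 00111111  (ones: 6)
  rows 24-31 [x1,x2,x3=011]: 00111111  (ones: 6)
  rows 32-39 [x1,x2,x3=100]: 11110011  (ones: 6)
  rows 40-47 [x1,x2,x3=101]: 11110011  (ones: 6)
  rows 48-55 [x1,x2,x3=110]: 11110011  (ones: 6)
  rows 56-63 [x1,x2,x3=111]: 11110011  (ones: 6)
Count of 1-rows = 6+6+6+6+6+6+6+6 = 48

48


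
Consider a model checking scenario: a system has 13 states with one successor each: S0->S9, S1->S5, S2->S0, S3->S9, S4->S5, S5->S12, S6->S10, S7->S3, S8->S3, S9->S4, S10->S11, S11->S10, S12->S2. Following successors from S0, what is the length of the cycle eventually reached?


Trace from S0 until a state repeats:
  S0 -> S9 -> S4 -> S5 -> S12 -> S2 -> S0
S0 first seen at step 0, revisited at step 6.
Cycle length = 6 - 0 = 6

6


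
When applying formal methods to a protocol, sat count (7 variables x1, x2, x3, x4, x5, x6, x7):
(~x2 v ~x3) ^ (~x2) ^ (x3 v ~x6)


CNF with 3 clauses over 7 vars (128 assignments).
An assignment satisfies CNF iff every clause has >=1 true literal.
Check each row (bits = x1,x2,x3,x4,x5,x6,x7; clause T/F shown):
  row 0 [0000000]: clauses=TTT -> 1
  row 1 [0000001]: clauses=TTT -> 1
  row 2 [0000010]: clauses=TTF -> 0
  row 3 [0000011]: clauses=TTF -> 0
  row 4 [0000100]: clauses=TTT -> 1
  (every remaining row is evaluated the same way; all 128 results are listed next)
Full result column, 8 rows per line (x1,x2,x3,x4 fixed per line; x5,x6,x7 runs 000..111 left to right):
  rows 0-7 [x1,x2,x3,x4=0000]: 11001100  (ones: 4)
  rows 8-15 [x1,x2,x3,x4=0001]: 11001100  (ones: 4)
  rows 16-23 [x1,x2,x3,x4=0010]: 11111111  (ones: 8)
  rows 24-31 [x1,x2,x3,x4=0011]: 11111111  (ones: 8)
  rows 32-39 [x1,x2,x3,x4=0100]: 00000000  (ones: 0)
  rows 40-47 [x1,x2,x3,x4=0101]: 00000000  (ones: 0)
  rows 48-55 [x1,x2,x3,x4=0110]: 00000000  (ones: 0)
  rows 56-63 [x1,x2,x3,x4=0111]: 00000000  (ones: 0)
  rows 64-71 [x1,x2,x3,x4=1000]: 11001100  (ones: 4)
  rows 72-79 [x1,x2,x3,x4=1001]: 11001100  (ones: 4)
  rows 80-87 [x1,x2,x3,x4=1010]: 11111111  (ones: 8)
  rows 88-95 [x1,x2,x3,x4=1011]: 11111111  (ones: 8)
  rows 96-103 [x1,x2,x3,x4=1100]: 00000000  (ones: 0)
  rows 104-111 [x1,x2,x3,x4=1101]: 00000000  (ones: 0)
  rows 112-119 [x1,x2,x3,x4=1110]: 00000000  (ones: 0)
  rows 120-127 [x1,x2,x3,x4=1111]: 00000000  (ones: 0)
Satisfying assignments = 4+4+8+8+0+0+0+0+4+4+8+8+0+0+0+0 = 48

48


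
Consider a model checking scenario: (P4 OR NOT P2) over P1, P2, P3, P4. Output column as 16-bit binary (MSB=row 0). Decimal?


Formula: (P4 OR NOT P2) over P1, P2, P3, P4 (16 rows)
Evaluate each row (bits = P1,P2,P3,P4, MSB first):
  row 0 [0000]: (0 OR NOT 0) -> 1
  row 1 [0001]: (1 OR NOT 0) -> 1
  row 2 [0010]: (0 OR NOT 0) -> 1
  row 3 [0011]: (1 OR NOT 0) -> 1
  row 4 [0100]: (0 OR NOT 1) -> 0
  row 5 [0101]: (1 OR NOT 1) -> 1
  row 6 [0110]: (0 OR NOT 1) -> 0
  row 7 [0111]: (1 OR NOT 1) -> 1
  row 8 [1000]: (0 OR NOT 0) -> 1
  row 9 [1001]: (1 OR NOT 0) -> 1
  row 10 [1010]: (0 OR NOT 0) -> 1
  row 11 [1011]: (1 OR NOT 0) -> 1
  row 12 [1100]: (0 OR NOT 1) -> 0
  row 13 [1101]: (1 OR NOT 1) -> 1
  row 14 [1110]: (0 OR NOT 1) -> 0
  row 15 [1111]: (1 OR NOT 1) -> 1
Full result column, 4 rows per line (P1,P2 fixed per line; P3,P4 runs 00..11 left to right):
  rows 0-3 [P1,P2=00]: 1111  = hex F
  rows 4-7 [P1,P2=01]: 0101  = hex 5
  rows 8-11 [P1,P2=10]: 1111  = hex F
  rows 12-15 [P1,P2=11]: 0101  = hex 5
Output column (row 0 .. row 15) = 1111010111110101
Output column grouped in 4s = 1111 0101 1111 0101 = 0xF5F5
Convert to decimal digit by digit (value = value*16 + digit):
  F -> 15
  15*16 + 5 = 245
  245*16 + 15 (F) = 3935
  3935*16 + 5 = 62965
Decimal = 62965

62965


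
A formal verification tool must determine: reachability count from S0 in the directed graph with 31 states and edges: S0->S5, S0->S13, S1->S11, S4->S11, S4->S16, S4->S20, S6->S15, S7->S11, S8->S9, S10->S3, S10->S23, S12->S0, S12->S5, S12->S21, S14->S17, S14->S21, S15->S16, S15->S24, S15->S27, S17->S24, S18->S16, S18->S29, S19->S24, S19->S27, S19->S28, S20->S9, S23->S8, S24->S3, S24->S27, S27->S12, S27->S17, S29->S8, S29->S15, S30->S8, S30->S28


BFS from S0:
  layer 0: {S0}
  layer 1: {S5, S13}
Reachable set: {S0, S5, S13}
Count = 3

3


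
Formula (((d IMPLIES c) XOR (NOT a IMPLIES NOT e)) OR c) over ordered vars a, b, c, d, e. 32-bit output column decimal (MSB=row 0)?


Formula: (((d IMPLIES c) XOR (NOT a IMPLIES NOT e)) OR c) over a, b, c, d, e (32 rows)
Evaluate each row (bits = a,b,c,d,e, MSB first):
  row 0 [00000]: (((0 IMPLIES 0) XOR (NOT 0 IMPLIES NOT 0)) OR 0) -> 0
  row 1 [00001]: (((0 IMPLIES 0) XOR (NOT 0 IMPLIES NOT 1)) OR 0) -> 1
  row 2 [00010]: (((1 IMPLIES 0) XOR (NOT 0 IMPLIES NOT 0)) OR 0) -> 1
  row 3 [00011]: (((1 IMPLIES 0) XOR (NOT 0 IMPLIES NOT 1)) OR 0) -> 0
  row 4 [00100]: (((0 IMPLIES 1) XOR (NOT 0 IMPLIES NOT 0)) OR 1) -> 1
  row 5 [00101]: (((0 IMPLIES 1) XOR (NOT 0 IMPLIES NOT 1)) OR 1) -> 1
  row 6 [00110]: (((1 IMPLIES 1) XOR (NOT 0 IMPLIES NOT 0)) OR 1) -> 1
  row 7 [00111]: (((1 IMPLIES 1) XOR (NOT 0 IMPLIES NOT 1)) OR 1) -> 1
  row 8 [01000]: (((0 IMPLIES 0) XOR (NOT 0 IMPLIES NOT 0)) OR 0) -> 0
  row 9 [01001]: (((0 IMPLIES 0) XOR (NOT 0 IMPLIES NOT 1)) OR 0) -> 1
  row 10 [01010]: (((1 IMPLIES 0) XOR (NOT 0 IMPLIES NOT 0)) OR 0) -> 1
  row 11 [01011]: (((1 IMPLIES 0) XOR (NOT 0 IMPLIES NOT 1)) OR 0) -> 0
  row 12 [01100]: (((0 IMPLIES 1) XOR (NOT 0 IMPLIES NOT 0)) OR 1) -> 1
  row 13 [01101]: (((0 IMPLIES 1) XOR (NOT 0 IMPLIES NOT 1)) OR 1) -> 1
  row 14 [01110]: (((1 IMPLIES 1) XOR (NOT 0 IMPLIES NOT 0)) OR 1) -> 1
  row 15 [01111]: (((1 IMPLIES 1) XOR (NOT 0 IMPLIES NOT 1)) OR 1) -> 1
  row 16 [10000]: (((0 IMPLIES 0) XOR (NOT 1 IMPLIES NOT 0)) OR 0) -> 0
  row 17 [10001]: (((0 IMPLIES 0) XOR (NOT 1 IMPLIES NOT 1)) OR 0) -> 0
  row 18 [10010]: (((1 IMPLIES 0) XOR (NOT 1 IMPLIES NOT 0)) OR 0) -> 1
  row 19 [10011]: (((1 IMPLIES 0) XOR (NOT 1 IMPLIES NOT 1)) OR 0) -> 1
  row 20 [10100]: (((0 IMPLIES 1) XOR (NOT 1 IMPLIES NOT 0)) OR 1) -> 1
  row 21 [10101]: (((0 IMPLIES 1) XOR (NOT 1 IMPLIES NOT 1)) OR 1) -> 1
  row 22 [10110]: (((1 IMPLIES 1) XOR (NOT 1 IMPLIES NOT 0)) OR 1) -> 1
  row 23 [10111]: (((1 IMPLIES 1) XOR (NOT 1 IMPLIES NOT 1)) OR 1) -> 1
  row 24 [11000]: (((0 IMPLIES 0) XOR (NOT 1 IMPLIES NOT 0)) OR 0) -> 0
  row 25 [11001]: (((0 IMPLIES 0) XOR (NOT 1 IMPLIES NOT 1)) OR 0) -> 0
  row 26 [11010]: (((1 IMPLIES 0) XOR (NOT 1 IMPLIES NOT 0)) OR 0) -> 1
  row 27 [11011]: (((1 IMPLIES 0) XOR (NOT 1 IMPLIES NOT 1)) OR 0) -> 1
  row 28 [11100]: (((0 IMPLIES 1) XOR (NOT 1 IMPLIES NOT 0)) OR 1) -> 1
  row 29 [11101]: (((0 IMPLIES 1) XOR (NOT 1 IMPLIES NOT 1)) OR 1) -> 1
  row 30 [11110]: (((1 IMPLIES 1) XOR (NOT 1 IMPLIES NOT 0)) OR 1) -> 1
  row 31 [11111]: (((1 IMPLIES 1) XOR (NOT 1 IMPLIES NOT 1)) OR 1) -> 1
Full result column, 4 rows per line (a,b,c fixed per line; d,e runs 00..11 left to right):
  rows 0-3 [a,b,c=000]: 0110  = hex 6
  rows 4-7 [a,b,c=001]: 1111  = hex F
  rows 8-11 [a,b,c=010]: 0110  = hex 6
  rows 12-15 [a,b,c=011]: 1111  = hex F
  rows 16-19 [a,b,c=100]: 0011  = hex 3
  rows 20-23 [a,b,c=101]: 1111  = hex F
  rows 24-27 [a,b,c=110]: 0011  = hex 3
  rows 28-31 [a,b,c=111]: 1111  = hex F
Output column (row 0 .. row 31) = 01101111011011110011111100111111
Output column grouped in 4s = 0110 1111 0110 1111 0011 1111 0011 1111 = 0x6F6F3F3F
Convert to decimal digit by digit (value = value*16 + digit):
  6 -> 6
  6*16 + 15 (F) = 111
  111*16 + 6 = 1782
  1782*16 + 15 (F) = 28527
  28527*16 + 3 = 456435
  456435*16 + 15 (F) = 7302975
  7302975*16 + 3 = 116847603
  116847603*16 + 15 (F) = 1869561663
Decimal = 1869561663

1869561663


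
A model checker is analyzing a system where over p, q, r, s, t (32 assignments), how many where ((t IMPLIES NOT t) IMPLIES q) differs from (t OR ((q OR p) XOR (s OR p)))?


F1 = ((t IMPLIES NOT t) IMPLIES q)
F2 = (t OR ((q OR p) XOR (s OR p)))
Evaluate both on each of 32 rows (bits = p,q,r,s,t):
  row 0 [00000]: F1=0 F2=0 -> 0
  row 1 [00001]: F1=1 F2=1 -> 0
  row 2 [00010]: F1=0 F2=1 (differ) -> 1
  row 3 [00011]: F1=1 F2=1 -> 0
  row 4 [00100]: F1=0 F2=0 -> 0
  row 5 [00101]: F1=1 F2=1 -> 0
  row 6 [00110]: F1=0 F2=1 (differ) -> 1
  row 7 [00111]: F1=1 F2=1 -> 0
  row 8 [01000]: F1=1 F2=1 -> 0
  row 9 [01001]: F1=1 F2=1 -> 0
  row 10 [01010]: F1=1 F2=0 (differ) -> 1
  row 11 [01011]: F1=1 F2=1 -> 0
  row 12 [01100]: F1=1 F2=1 -> 0
  row 13 [01101]: F1=1 F2=1 -> 0
  row 14 [01110]: F1=1 F2=0 (differ) -> 1
  row 15 [01111]: F1=1 F2=1 -> 0
  row 16 [10000]: F1=0 F2=0 -> 0
  row 17 [10001]: F1=1 F2=1 -> 0
  row 18 [10010]: F1=0 F2=0 -> 0
  row 19 [10011]: F1=1 F2=1 -> 0
  row 20 [10100]: F1=0 F2=0 -> 0
  row 21 [10101]: F1=1 F2=1 -> 0
  row 22 [10110]: F1=0 F2=0 -> 0
  row 23 [10111]: F1=1 F2=1 -> 0
  row 24 [11000]: F1=1 F2=0 (differ) -> 1
  row 25 [11001]: F1=1 F2=1 -> 0
  row 26 [11010]: F1=1 F2=0 (differ) -> 1
  row 27 [11011]: F1=1 F2=1 -> 0
  row 28 [11100]: F1=1 F2=0 (differ) -> 1
  row 29 [11101]: F1=1 F2=1 -> 0
  row 30 [11110]: F1=1 F2=0 (differ) -> 1
  row 31 [11111]: F1=1 F2=1 -> 0
Full result column, 8 rows per line (p,q fixed per line; r,s,t runs 000..111 left to right):
  rows 0-7 [p,q=00]: 00100010  (ones: 2)
  rows 8-15 [p,q=01]: 00100010  (ones: 2)
  rows 16-23 [p,q=10]: 00000000  (ones: 0)
  rows 24-31 [p,q=11]: 10101010  (ones: 4)
Disagreements = 2+2+0+4 = 8

8
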